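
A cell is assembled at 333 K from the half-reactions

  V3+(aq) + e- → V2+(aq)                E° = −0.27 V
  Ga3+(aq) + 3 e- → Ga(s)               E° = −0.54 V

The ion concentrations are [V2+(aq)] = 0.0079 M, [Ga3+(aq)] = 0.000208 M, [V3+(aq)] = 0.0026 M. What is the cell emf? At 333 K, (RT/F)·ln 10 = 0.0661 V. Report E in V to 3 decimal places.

+0.319 V

The V³⁺/V²⁺ couple has the more positive E°, so it is the cathode; Ga³⁺/Ga is the anode.
The standard potential is −0.27 − (−0.54) = +0.27 V and the balanced reaction transfers n = 3 electrons.
Balancing gives 3 V3+(aq) + Ga(s) → 3 V2+(aq) + Ga3+(aq); hence Q = ([V2+(aq)]^3·[Ga3+(aq)]) / [V3+(aq)]^3 = 0.00583 (log Q = −2.234).
By the Nernst equation, E = +0.27 − (0.0661/3)·(−2.234) = +0.319 V.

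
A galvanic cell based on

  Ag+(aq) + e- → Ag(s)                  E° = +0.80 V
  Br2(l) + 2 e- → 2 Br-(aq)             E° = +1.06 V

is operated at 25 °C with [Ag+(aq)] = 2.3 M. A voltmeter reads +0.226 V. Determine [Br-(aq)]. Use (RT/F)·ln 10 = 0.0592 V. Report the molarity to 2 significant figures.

1.6 M

With Br₂/Br⁻ at the cathode and Ag⁺/Ag at the anode, E°cell = +1.06 − (+0.80) = +0.26 V (n = 2).
Rearranging E = E° − (0.0592/n)·log Q gives log Q = 2(+0.26 − (+0.226))/0.0592 = 1.149.
The balanced reaction is Br2(l) + 2 Ag(s) → 2 Br-(aq) + 2 Ag+(aq), so Q = [Br-(aq)]^2·[Ag+(aq)]^2.
Isolating [Br-(aq)] in Q = 10^{1.149} yields log [Br-(aq)] = 0.213, i.e. 1.6 M.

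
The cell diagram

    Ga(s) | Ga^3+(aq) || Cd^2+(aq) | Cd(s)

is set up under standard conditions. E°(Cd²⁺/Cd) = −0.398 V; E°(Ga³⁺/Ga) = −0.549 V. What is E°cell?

+0.151 V

By convention the left-hand electrode in cell notation is the anode (oxidation) and the right-hand electrode is the cathode (reduction).
E°cell = E°(right) − E°(left) = −0.398 − (−0.549) = +0.151 V.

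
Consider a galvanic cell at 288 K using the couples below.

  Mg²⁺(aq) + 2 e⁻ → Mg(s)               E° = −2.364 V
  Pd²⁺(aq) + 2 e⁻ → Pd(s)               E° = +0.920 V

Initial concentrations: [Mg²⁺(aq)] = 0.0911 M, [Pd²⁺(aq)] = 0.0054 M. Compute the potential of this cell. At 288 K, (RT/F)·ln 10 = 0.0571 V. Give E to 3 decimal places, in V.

+3.249 V

Since E°(Pd²⁺/Pd) > E°(Mg²⁺/Mg), Pd²⁺/Pd serves as the cathode.
E°cell = +0.920 − (−2.364) = +3.284 V, with n = 2 electrons transferred.
For the overall reaction Pd²⁺(aq) + Mg(s) → Pd(s) + Mg²⁺(aq), Q = [Mg²⁺(aq)] / [Pd²⁺(aq)] = 16.9, giving log Q = 1.227.
Applying E = E° − (RT ln10/nF)·log Q gives +3.284 − (0.0571/2)(1.227) = +3.249 V.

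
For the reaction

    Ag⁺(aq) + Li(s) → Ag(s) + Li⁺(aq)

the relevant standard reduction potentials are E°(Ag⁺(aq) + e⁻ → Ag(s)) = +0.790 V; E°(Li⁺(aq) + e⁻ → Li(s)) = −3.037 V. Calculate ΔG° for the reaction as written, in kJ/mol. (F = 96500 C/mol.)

In the reaction as written Ag⁺(aq) is reduced, so the Ag⁺/Ag couple is the cathode and Li⁺/Li is the anode.
E°cell = +0.790 − (−3.037) = +3.827 V; balancing electrons gives n = 1.
ΔG° = −nFE°cell = −(1)(96500)(+3.827) J/mol = −369 kJ/mol.

−369 kJ/mol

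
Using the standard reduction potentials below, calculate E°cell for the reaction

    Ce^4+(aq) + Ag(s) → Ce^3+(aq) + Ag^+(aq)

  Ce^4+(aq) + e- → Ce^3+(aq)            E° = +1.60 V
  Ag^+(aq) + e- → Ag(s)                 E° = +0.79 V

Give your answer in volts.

Ce^4+(aq) gains electrons, so the Ce⁴⁺/Ce³⁺ couple is the cathode; the Ag⁺/Ag couple is the anode.
E°cell = E°(cathode) − E°(anode) = +1.60 − (+0.79) = +0.81 V.
The positive value indicates the reaction is spontaneous as written.

+0.81 V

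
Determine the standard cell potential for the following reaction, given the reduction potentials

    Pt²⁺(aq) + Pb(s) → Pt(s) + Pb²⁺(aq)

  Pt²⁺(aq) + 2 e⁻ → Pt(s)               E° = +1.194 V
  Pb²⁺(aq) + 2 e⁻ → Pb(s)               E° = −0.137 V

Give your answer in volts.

In the reaction as written, Pt²⁺(aq) is reduced (cathode) and Pb²⁺(aq) is produced by oxidation at the anode.
E°cell = E°(cathode) − E°(anode) = +1.194 − (−0.137) = +1.331 V.

+1.331 V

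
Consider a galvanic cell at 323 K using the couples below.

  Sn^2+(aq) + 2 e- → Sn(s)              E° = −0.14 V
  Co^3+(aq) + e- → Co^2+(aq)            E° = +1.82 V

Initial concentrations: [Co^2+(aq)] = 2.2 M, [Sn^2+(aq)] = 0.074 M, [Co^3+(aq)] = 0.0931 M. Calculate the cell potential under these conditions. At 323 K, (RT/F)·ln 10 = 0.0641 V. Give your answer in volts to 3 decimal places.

Co³⁺/Co²⁺ is reduced (cathode, E° = +1.82 V) and Sn²⁺/Sn is oxidized (anode).
E°cell = E°cat − E°an = +1.82 − (−0.14) = +1.96 V; n = 2.
Balancing gives 2 Co^3+(aq) + Sn(s) → 2 Co^2+(aq) + Sn^2+(aq); hence Q = ([Co^2+(aq)]^2·[Sn^2+(aq)]) / [Co^3+(aq)]^2 = 41.3 (log Q = 1.616).
By the Nernst equation, E = +1.96 − (0.0641/2)·(1.616) = +1.908 V.

+1.908 V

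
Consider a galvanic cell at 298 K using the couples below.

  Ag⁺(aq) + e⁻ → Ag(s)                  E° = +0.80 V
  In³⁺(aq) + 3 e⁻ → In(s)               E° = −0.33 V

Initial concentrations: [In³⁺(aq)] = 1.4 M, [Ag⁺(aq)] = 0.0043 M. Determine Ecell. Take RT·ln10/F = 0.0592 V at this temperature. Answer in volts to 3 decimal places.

Since E°(Ag⁺/Ag) > E°(In³⁺/In), Ag⁺/Ag serves as the cathode.
E°cell = +0.80 − (−0.33) = +1.13 V, with n = 3 electrons transferred.
The balanced reaction is 3 Ag⁺(aq) + In(s) → 3 Ag(s) + In³⁺(aq), so Q = [In³⁺(aq)] / [Ag⁺(aq)]^3 = 1.76×10^7 and log Q = 7.246.
Applying E = E° − (RT ln10/nF)·log Q gives +1.13 − (0.0592/3)(7.246) = +0.987 V.

+0.987 V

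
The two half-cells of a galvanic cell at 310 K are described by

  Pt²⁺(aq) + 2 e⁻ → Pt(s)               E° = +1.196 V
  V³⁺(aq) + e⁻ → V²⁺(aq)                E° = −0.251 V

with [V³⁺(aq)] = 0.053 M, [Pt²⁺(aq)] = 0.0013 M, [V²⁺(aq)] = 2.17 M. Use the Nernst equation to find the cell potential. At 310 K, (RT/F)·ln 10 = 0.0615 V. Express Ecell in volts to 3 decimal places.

Pt²⁺/Pt is reduced (cathode, E° = +1.196 V) and V³⁺/V²⁺ is oxidized (anode).
The standard potential is +1.196 − (−0.251) = +1.447 V and the balanced reaction transfers n = 2 electrons.
For the overall reaction Pt²⁺(aq) + 2 V²⁺(aq) → Pt(s) + 2 V³⁺(aq), Q = [V³⁺(aq)]^2 / ([Pt²⁺(aq)]·[V²⁺(aq)]^2) = 0.459, giving log Q = −0.338.
E = E° − (0.0615/n)·log Q = +1.447 − (0.0615/2)(−0.338) = +1.457 V.

+1.457 V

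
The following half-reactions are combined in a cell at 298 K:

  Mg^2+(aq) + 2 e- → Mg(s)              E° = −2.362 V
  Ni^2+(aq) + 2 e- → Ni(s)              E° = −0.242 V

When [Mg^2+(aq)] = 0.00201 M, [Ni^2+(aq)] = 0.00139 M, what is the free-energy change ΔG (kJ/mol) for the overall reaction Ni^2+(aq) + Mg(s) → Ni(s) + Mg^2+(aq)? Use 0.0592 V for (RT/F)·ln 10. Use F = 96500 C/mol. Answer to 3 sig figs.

−408 kJ/mol

The standard cell potential is −0.242 − (−2.362) = +2.120 V, with n = 2 electrons in the balanced equation.
Q = [Mg^2+(aq)] / [Ni^2+(aq)] = 1.45, so log Q = 0.160 and E = +2.120 − (0.0592/2)(0.160) = +2.1153 V.
ΔG = −nFE = −(2)(96500)(+2.1153) J/mol = −408 kJ/mol.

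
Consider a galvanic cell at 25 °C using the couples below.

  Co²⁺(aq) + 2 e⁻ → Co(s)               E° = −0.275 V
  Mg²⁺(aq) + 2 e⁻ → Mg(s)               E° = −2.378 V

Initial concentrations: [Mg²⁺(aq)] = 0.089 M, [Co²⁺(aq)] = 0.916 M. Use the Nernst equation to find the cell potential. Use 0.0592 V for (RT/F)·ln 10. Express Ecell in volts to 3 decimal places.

The Co²⁺/Co couple has the more positive E°, so it is the cathode; Mg²⁺/Mg is the anode.
The standard potential is −0.275 − (−2.378) = +2.103 V and the balanced reaction transfers n = 2 electrons.
Balancing gives Co²⁺(aq) + Mg(s) → Co(s) + Mg²⁺(aq); hence Q = [Mg²⁺(aq)] / [Co²⁺(aq)] = 0.0972 (log Q = −1.013).
Applying E = E° − (RT ln10/nF)·log Q gives +2.103 − (0.0592/2)(−1.013) = +2.133 V.

+2.133 V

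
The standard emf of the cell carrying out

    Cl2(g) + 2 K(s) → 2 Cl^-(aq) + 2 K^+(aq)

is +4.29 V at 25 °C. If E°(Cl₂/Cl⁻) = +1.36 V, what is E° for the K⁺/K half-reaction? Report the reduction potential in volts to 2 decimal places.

In the reaction as written the Cl₂/Cl⁻ couple is reduced (cathode) and K⁺/K is oxidized (anode), so E°cell = E°(Cl₂/Cl⁻) − E°(K⁺/K).
E°(K⁺/K) = E°(cathode) − E°cell = +1.36 − (+4.29) = −2.93 V.

−2.93 V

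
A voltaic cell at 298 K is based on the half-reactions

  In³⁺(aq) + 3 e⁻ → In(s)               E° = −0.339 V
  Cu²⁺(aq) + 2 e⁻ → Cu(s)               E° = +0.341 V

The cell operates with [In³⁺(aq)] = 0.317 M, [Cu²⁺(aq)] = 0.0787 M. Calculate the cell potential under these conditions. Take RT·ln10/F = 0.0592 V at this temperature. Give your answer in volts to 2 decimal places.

Since E°(Cu²⁺/Cu) > E°(In³⁺/In), Cu²⁺/Cu serves as the cathode.
E°cell = E°cat − E°an = +0.341 − (−0.339) = +0.680 V; n = 6.
Balancing gives 3 Cu²⁺(aq) + 2 In(s) → 3 Cu(s) + 2 In³⁺(aq); hence Q = [In³⁺(aq)]^2 / [Cu²⁺(aq)]^3 = 206 (log Q = 2.314).
Applying E = E° − (RT ln10/nF)·log Q gives +0.680 − (0.0592/6)(2.314) = +0.66 V.

+0.66 V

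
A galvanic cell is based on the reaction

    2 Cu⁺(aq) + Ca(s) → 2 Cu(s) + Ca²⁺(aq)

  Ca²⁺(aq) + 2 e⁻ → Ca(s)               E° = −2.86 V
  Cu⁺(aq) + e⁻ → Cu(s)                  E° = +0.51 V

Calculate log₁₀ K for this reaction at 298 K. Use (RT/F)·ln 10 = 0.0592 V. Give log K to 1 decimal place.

The Cu⁺/Cu couple is reduced (cathode); E°cell = +0.51 − (−2.86) = +3.37 V with n = 2.
At equilibrium E = 0, so log K = nE°cell / 0.0592 = (2)(+3.37) / 0.0592 = 113.9.

log K = 113.9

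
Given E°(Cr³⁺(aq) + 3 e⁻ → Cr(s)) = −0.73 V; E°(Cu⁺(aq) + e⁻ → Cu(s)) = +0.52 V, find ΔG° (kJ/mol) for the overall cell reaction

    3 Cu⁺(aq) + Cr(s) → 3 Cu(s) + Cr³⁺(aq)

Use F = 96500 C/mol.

−362 kJ/mol

In the reaction as written Cu⁺(aq) is reduced, so the Cu⁺/Cu couple is the cathode and Cr³⁺/Cr is the anode.
E°cell = +0.52 − (−0.73) = +1.25 V; balancing electrons gives n = 3.
ΔG° = −nFE°cell = −(3)(96500)(+1.25) J/mol = −362 kJ/mol.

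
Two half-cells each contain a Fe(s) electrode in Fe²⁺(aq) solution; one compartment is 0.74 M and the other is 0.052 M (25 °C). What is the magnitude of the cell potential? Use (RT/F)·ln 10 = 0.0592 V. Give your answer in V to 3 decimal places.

For a concentration cell E°cell = 0, since both electrodes use the same couple.
The compartment with the higher Fe²⁺(aq) concentration (0.74 M) acts as the cathode; ions are reduced there and produced at the dilute (0.052 M) anode.
With n = 2, Ecell = −(0.0592/2)·log([dilute]/[conc]) = −(0.0592/2)·log(0.052/0.74) = +0.034 V.

0.034 V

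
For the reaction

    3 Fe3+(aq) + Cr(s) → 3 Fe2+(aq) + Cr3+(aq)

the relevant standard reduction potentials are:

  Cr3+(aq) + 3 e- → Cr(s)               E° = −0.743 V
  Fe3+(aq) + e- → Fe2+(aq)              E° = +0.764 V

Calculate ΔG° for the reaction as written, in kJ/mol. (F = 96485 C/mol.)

−436 kJ/mol

In the reaction as written Fe3+(aq) is reduced, so the Fe³⁺/Fe²⁺ couple is the cathode and Cr³⁺/Cr is the anode.
E°cell = +0.764 − (−0.743) = +1.507 V; balancing electrons gives n = 3.
ΔG° = −nFE°cell = −(3)(96485)(+1.507) J/mol = −436 kJ/mol.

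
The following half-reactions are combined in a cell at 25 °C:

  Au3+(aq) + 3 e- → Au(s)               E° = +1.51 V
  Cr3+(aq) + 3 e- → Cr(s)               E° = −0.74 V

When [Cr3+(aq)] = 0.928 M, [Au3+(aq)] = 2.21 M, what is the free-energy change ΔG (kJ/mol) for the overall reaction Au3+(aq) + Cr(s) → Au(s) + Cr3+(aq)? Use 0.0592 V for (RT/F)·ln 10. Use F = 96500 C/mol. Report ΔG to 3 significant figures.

−654 kJ/mol

With Au³⁺/Au reduced at the cathode, E°cell = +1.51 − (−0.74) = +2.25 V and n = 3.
Here Q = [Cr3+(aq)] / [Au3+(aq)] = 0.42 (log Q = −0.377), giving E = +2.25 − (0.0592/3)·(−0.377) = +2.2574 V.
Then ΔG = −nFE = −3 × 96500 × +2.2574 J/mol = −654 kJ/mol.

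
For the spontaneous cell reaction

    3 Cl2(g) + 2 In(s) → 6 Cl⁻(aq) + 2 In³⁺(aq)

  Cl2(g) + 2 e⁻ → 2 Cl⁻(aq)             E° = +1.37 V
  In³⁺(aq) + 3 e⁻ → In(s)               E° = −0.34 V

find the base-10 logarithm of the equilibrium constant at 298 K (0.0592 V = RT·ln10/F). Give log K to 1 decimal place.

log K = 173.3

The Cl₂/Cl⁻ couple is reduced (cathode); E°cell = +1.37 − (−0.34) = +1.71 V with n = 6.
At equilibrium E = 0, so log K = nE°cell / 0.0592 = (6)(+1.71) / 0.0592 = 173.3.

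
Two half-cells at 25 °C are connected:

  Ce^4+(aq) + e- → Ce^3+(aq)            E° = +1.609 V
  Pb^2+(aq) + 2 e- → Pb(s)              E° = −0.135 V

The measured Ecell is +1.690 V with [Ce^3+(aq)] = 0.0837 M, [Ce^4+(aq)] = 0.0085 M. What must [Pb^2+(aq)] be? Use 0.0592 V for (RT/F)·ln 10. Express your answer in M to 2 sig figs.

0.69 M

Ce⁴⁺/Ce³⁺ is the cathode (higher E°); E°cell = +1.609 − (−0.135) = +1.744 V with n = 2.
Since E = E° − (0.0592/n)·log Q, log Q = n(E° − E)/0.0592 = 1.824.
The balanced reaction is 2 Ce^4+(aq) + Pb(s) → 2 Ce^3+(aq) + Pb^2+(aq), so Q = ([Ce^3+(aq)]^2·[Pb^2+(aq)]) / [Ce^4+(aq)]^2.
Substituting the known concentrations and solving, log [Pb^2+(aq)] = −0.163 and [Pb^2+(aq)] = 0.69 M.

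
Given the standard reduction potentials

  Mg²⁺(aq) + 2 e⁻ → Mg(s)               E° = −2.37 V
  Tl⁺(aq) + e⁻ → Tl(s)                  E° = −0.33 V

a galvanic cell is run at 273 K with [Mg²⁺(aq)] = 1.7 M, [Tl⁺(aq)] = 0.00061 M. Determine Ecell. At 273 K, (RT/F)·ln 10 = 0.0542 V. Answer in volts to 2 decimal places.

+1.86 V

The Tl⁺/Tl couple has the more positive E°, so it is the cathode; Mg²⁺/Mg is the anode.
E°cell = E°cat − E°an = −0.33 − (−2.37) = +2.04 V; n = 2.
Balancing gives 2 Tl⁺(aq) + Mg(s) → 2 Tl(s) + Mg²⁺(aq); hence Q = [Mg²⁺(aq)] / [Tl⁺(aq)]^2 = 4.57×10^6 (log Q = 6.660).
E = E° − (0.0542/n)·log Q = +2.04 − (0.0542/2)(6.660) = +1.86 V.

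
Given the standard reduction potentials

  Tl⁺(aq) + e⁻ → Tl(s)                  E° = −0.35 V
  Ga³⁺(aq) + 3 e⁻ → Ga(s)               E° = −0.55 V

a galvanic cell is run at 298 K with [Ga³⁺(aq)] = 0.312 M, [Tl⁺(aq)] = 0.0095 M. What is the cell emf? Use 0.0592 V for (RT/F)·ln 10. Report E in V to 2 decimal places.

Tl⁺/Tl is reduced (cathode, E° = −0.35 V) and Ga³⁺/Ga is oxidized (anode).
The standard potential is −0.35 − (−0.55) = +0.20 V and the balanced reaction transfers n = 3 electrons.
For the overall reaction 3 Tl⁺(aq) + Ga(s) → 3 Tl(s) + Ga³⁺(aq), Q = [Ga³⁺(aq)] / [Tl⁺(aq)]^3 = 3.64×10^5, giving log Q = 5.561.
E = E° − (0.0592/n)·log Q = +0.20 − (0.0592/3)(5.561) = +0.09 V.

+0.09 V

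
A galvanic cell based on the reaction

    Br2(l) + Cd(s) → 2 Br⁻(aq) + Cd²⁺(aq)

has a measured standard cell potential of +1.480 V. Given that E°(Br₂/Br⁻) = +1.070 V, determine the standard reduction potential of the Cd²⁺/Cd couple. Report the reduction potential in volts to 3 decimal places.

In the reaction as written the Br₂/Br⁻ couple is reduced (cathode) and Cd²⁺/Cd is oxidized (anode), so E°cell = E°(Br₂/Br⁻) − E°(Cd²⁺/Cd).
E°(Cd²⁺/Cd) = E°(cathode) − E°cell = +1.070 − (+1.480) = −0.410 V.

−0.410 V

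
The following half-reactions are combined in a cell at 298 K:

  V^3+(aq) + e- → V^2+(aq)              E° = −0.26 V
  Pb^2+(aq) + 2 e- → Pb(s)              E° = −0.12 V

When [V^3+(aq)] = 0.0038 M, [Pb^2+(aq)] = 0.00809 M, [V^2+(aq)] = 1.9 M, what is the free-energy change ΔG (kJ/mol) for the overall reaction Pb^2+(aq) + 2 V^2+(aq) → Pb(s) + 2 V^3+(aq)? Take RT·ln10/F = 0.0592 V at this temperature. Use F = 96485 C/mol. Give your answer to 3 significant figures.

E°cell = −0.12 − (−0.26) = +0.14 V; the balanced reaction transfers n = 2 electrons.
Q = [V^3+(aq)]^2 / ([Pb^2+(aq)]·[V^2+(aq)]^2) = 0.000494, so log Q = −3.306 and E = +0.14 − (0.0592/2)(−3.306) = +0.2379 V.
ΔG = −nFE = −(2)(96485)(+0.2379) J/mol = −45.9 kJ/mol.

−45.9 kJ/mol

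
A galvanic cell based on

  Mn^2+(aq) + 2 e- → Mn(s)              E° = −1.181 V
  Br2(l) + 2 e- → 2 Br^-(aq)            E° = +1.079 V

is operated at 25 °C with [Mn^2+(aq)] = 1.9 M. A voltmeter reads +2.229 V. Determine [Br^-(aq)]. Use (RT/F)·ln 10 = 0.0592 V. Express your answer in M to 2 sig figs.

2.4 M

With Br₂/Br⁻ at the cathode and Mn²⁺/Mn at the anode, E°cell = +1.079 − (−1.181) = +2.260 V (n = 2).
From the Nernst equation, log Q = n(E° − E)/0.0592 = 2·(+2.260 − (+2.229))/0.0592 = 1.047.
Balancing electrons gives Br2(l) + Mn(s) → 2 Br^-(aq) + Mn^2+(aq); thus Q = [Br^-(aq)]^2·[Mn^2+(aq)].
Solving for the unknown gives log [Br^-(aq)] = 0.384, so [Br^-(aq)] ≈ 2.4 M.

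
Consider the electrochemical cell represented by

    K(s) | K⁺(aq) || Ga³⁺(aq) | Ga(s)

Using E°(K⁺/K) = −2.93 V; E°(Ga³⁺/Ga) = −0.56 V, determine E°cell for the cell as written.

+2.37 V

By convention the left-hand electrode in cell notation is the anode (oxidation) and the right-hand electrode is the cathode (reduction).
E°cell = E°(right) − E°(left) = −0.56 − (−2.93) = +2.37 V.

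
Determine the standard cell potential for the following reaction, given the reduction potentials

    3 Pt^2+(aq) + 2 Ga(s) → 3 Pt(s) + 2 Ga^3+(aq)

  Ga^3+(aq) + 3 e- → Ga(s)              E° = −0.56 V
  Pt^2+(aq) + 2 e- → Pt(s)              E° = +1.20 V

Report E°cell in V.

+1.76 V

In the reaction as written, Pt^2+(aq) is reduced (cathode) and Ga^3+(aq) is produced by oxidation at the anode.
E°cell = E°(cathode) − E°(anode) = +1.20 − (−0.56) = +1.76 V.
The positive value indicates the reaction is spontaneous as written.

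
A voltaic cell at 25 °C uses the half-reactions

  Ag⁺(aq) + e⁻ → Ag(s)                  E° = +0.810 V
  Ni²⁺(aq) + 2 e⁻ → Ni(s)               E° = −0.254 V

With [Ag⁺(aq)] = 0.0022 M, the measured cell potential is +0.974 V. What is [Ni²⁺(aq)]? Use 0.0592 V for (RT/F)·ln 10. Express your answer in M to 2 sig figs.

With Ag⁺/Ag at the cathode and Ni²⁺/Ni at the anode, E°cell = +0.810 − (−0.254) = +1.064 V (n = 2).
Rearranging E = E° − (0.0592/n)·log Q gives log Q = 2(+1.064 − (+0.974))/0.0592 = 3.041.
The balanced reaction is 2 Ag⁺(aq) + Ni(s) → 2 Ag(s) + Ni²⁺(aq), so Q = [Ni²⁺(aq)] / [Ag⁺(aq)]^2.
Isolating [Ni²⁺(aq)] in Q = 10^{3.041} yields log [Ni²⁺(aq)] = −2.274, i.e. 0.0053 M.

0.0053 M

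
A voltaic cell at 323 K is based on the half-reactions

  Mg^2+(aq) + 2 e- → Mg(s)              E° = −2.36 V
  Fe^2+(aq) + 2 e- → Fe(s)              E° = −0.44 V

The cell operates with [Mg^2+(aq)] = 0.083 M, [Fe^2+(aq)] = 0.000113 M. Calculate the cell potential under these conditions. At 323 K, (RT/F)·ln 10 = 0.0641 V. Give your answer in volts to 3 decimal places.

Fe²⁺/Fe is reduced (cathode, E° = −0.44 V) and Mg²⁺/Mg is oxidized (anode).
E°cell = −0.44 − (−2.36) = +1.92 V, with n = 2 electrons transferred.
For the overall reaction Fe^2+(aq) + Mg(s) → Fe(s) + Mg^2+(aq), Q = [Mg^2+(aq)] / [Fe^2+(aq)] = 735, giving log Q = 2.866.
By the Nernst equation, E = +1.92 − (0.0641/2)·(2.866) = +1.828 V.

+1.828 V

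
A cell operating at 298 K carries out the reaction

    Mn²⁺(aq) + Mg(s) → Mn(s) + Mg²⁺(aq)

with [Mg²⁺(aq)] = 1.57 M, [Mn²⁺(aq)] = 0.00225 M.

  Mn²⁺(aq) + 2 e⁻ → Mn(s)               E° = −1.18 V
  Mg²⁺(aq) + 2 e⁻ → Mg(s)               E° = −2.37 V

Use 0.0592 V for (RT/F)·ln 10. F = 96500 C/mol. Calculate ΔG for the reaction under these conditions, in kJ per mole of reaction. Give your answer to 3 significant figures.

With Mn²⁺/Mn reduced at the cathode, E°cell = −1.18 − (−2.37) = +1.19 V and n = 2.
Q = [Mg²⁺(aq)] / [Mn²⁺(aq)] = 698, so log Q = 2.844 and E = +1.19 − (0.0592/2)(2.844) = +1.1058 V.
ΔG = −nFE = −(2)(96500)(+1.1058) J/mol = −213 kJ/mol.

−213 kJ/mol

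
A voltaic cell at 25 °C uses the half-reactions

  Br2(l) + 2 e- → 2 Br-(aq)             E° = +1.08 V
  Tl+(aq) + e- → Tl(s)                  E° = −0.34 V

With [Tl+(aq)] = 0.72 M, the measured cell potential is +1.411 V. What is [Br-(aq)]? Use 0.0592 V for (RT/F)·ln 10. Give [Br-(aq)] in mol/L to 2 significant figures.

The Br₂/Br⁻ couple has the larger reduction potential, so it is the cathode: E°cell = +1.08 − (−0.34) = +1.42 V and n = 2.
From the Nernst equation, log Q = n(E° − E)/0.0592 = 2·(+1.42 − (+1.411))/0.0592 = 0.304.
The balanced reaction is Br2(l) + 2 Tl(s) → 2 Br-(aq) + 2 Tl+(aq), so Q = [Br-(aq)]^2·[Tl+(aq)]^2.
Solving for the unknown gives log [Br-(aq)] = 0.295, so [Br-(aq)] ≈ 2.0 M.

2.0 M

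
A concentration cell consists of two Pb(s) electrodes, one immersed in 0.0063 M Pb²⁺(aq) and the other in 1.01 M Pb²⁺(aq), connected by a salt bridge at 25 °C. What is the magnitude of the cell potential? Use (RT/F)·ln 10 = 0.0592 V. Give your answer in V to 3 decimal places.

For a concentration cell E°cell = 0, since both electrodes use the same couple.
The compartment with the higher Pb²⁺(aq) concentration (1.01 M) acts as the cathode; ions are reduced there and produced at the dilute (0.0063 M) anode.
With n = 2, Ecell = −(0.0592/2)·log([dilute]/[conc]) = −(0.0592/2)·log(0.0063/1.01) = +0.065 V.

0.065 V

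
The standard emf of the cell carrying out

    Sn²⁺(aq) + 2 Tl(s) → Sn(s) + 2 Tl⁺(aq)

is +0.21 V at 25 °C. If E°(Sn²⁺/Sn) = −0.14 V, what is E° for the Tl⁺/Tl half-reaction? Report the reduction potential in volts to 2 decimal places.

In the reaction as written the Sn²⁺/Sn couple is reduced (cathode) and Tl⁺/Tl is oxidized (anode), so E°cell = E°(Sn²⁺/Sn) − E°(Tl⁺/Tl).
E°(Tl⁺/Tl) = E°(cathode) − E°cell = −0.14 − (+0.21) = −0.35 V.

−0.35 V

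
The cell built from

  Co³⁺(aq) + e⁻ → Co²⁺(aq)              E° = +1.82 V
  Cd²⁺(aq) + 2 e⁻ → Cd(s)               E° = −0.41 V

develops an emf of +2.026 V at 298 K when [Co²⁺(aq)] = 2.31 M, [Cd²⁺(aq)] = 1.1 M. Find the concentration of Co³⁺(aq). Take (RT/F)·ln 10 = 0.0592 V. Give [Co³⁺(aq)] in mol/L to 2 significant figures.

With Co³⁺/Co²⁺ at the cathode and Cd²⁺/Cd at the anode, E°cell = +1.82 − (−0.41) = +2.23 V (n = 2).
From the Nernst equation, log Q = n(E° − E)/0.0592 = 2·(+2.23 − (+2.026))/0.0592 = 6.892.
The balanced reaction is 2 Co³⁺(aq) + Cd(s) → 2 Co²⁺(aq) + Cd²⁺(aq), so Q = ([Co²⁺(aq)]^2·[Cd²⁺(aq)]) / [Co³⁺(aq)]^2.
Solving for the unknown gives log [Co³⁺(aq)] = −3.062, so [Co³⁺(aq)] ≈ 0.00087 M.

0.00087 M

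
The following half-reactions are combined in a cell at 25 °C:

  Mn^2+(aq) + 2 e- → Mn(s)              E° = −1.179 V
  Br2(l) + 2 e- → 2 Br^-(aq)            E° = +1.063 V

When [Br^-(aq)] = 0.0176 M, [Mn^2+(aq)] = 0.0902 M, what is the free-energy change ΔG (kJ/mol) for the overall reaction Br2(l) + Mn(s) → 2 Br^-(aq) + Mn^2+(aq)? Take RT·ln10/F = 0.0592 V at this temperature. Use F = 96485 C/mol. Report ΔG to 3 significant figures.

With Br₂/Br⁻ reduced at the cathode, E°cell = +1.063 − (−1.179) = +2.242 V and n = 2.
Q = [Br^-(aq)]^2·[Mn^2+(aq)] = 2.79×10^−5, so log Q = −4.554 and E = +2.242 − (0.0592/2)(−4.554) = +2.3768 V.
Finally ΔG = −nFE = −(2)(96485 C/mol)(+2.3768 V) = −459 kJ/mol.

−459 kJ/mol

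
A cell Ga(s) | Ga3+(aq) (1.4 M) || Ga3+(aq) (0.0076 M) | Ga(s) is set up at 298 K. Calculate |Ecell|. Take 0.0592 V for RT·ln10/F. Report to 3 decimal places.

For a concentration cell E°cell = 0, since both electrodes use the same couple.
The compartment with the higher Ga3+(aq) concentration (1.4 M) acts as the cathode; ions are reduced there and produced at the dilute (0.0076 M) anode.
With n = 3, Ecell = −(0.0592/3)·log([dilute]/[conc]) = −(0.0592/3)·log(0.0076/1.4) = +0.045 V.

0.045 V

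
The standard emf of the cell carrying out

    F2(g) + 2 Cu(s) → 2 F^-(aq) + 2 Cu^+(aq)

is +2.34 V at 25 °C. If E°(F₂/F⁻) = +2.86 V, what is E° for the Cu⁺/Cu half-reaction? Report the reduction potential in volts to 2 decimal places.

In the reaction as written the F₂/F⁻ couple is reduced (cathode) and Cu⁺/Cu is oxidized (anode), so E°cell = E°(F₂/F⁻) − E°(Cu⁺/Cu).
E°(Cu⁺/Cu) = E°(cathode) − E°cell = +2.86 − (+2.34) = +0.52 V.

+0.52 V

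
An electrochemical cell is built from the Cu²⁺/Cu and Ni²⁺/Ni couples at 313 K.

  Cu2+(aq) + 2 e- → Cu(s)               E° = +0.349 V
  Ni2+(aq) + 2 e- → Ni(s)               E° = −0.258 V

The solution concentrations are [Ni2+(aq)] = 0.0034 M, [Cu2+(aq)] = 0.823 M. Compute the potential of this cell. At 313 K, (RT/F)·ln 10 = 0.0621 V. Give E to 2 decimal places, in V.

Cu²⁺/Cu is reduced (cathode, E° = +0.349 V) and Ni²⁺/Ni is oxidized (anode).
E°cell = E°cat − E°an = +0.349 − (−0.258) = +0.607 V; n = 2.
Balancing gives Cu2+(aq) + Ni(s) → Cu(s) + Ni2+(aq); hence Q = [Ni2+(aq)] / [Cu2+(aq)] = 0.00413 (log Q = −2.384).
By the Nernst equation, E = +0.607 − (0.0621/2)·(−2.384) = +0.68 V.

+0.68 V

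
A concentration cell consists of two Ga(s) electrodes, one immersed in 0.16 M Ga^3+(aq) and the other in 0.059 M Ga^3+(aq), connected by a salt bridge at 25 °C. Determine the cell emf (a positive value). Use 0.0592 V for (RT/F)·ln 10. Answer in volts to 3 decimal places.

For a concentration cell E°cell = 0, since both electrodes use the same couple.
The compartment with the higher Ga^3+(aq) concentration (0.16 M) acts as the cathode; ions are reduced there and produced at the dilute (0.059 M) anode.
With n = 3, Ecell = −(0.0592/3)·log([dilute]/[conc]) = −(0.0592/3)·log(0.059/0.16) = +0.009 V.

0.009 V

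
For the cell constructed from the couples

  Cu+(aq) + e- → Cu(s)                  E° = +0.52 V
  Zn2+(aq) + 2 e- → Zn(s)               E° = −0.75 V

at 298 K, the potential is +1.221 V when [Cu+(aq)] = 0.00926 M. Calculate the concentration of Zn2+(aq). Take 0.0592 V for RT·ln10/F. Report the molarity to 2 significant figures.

0.0039 M

The Cu⁺/Cu couple has the larger reduction potential, so it is the cathode: E°cell = +0.52 − (−0.75) = +1.27 V and n = 2.
From the Nernst equation, log Q = n(E° − E)/0.0592 = 2·(+1.27 − (+1.221))/0.0592 = 1.655.
For 2 Cu+(aq) + Zn(s) → 2 Cu(s) + Zn2+(aq), the reaction quotient is Q = [Zn2+(aq)] / [Cu+(aq)]^2.
Solving for the unknown gives log [Zn2+(aq)] = −2.412, so [Zn2+(aq)] ≈ 0.0039 M.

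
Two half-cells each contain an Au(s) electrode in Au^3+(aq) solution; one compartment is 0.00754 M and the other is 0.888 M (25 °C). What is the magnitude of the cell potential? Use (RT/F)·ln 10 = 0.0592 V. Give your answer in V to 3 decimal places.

For a concentration cell E°cell = 0, since both electrodes use the same couple.
The compartment with the higher Au^3+(aq) concentration (0.888 M) acts as the cathode; ions are reduced there and produced at the dilute (0.00754 M) anode.
With n = 3, Ecell = −(0.0592/3)·log([dilute]/[conc]) = −(0.0592/3)·log(0.00754/0.888) = +0.041 V.

0.041 V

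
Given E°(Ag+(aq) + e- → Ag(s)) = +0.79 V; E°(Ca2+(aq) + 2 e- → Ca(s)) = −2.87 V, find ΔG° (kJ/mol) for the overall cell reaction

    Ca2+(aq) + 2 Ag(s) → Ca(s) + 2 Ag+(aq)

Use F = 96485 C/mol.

In the reaction as written Ca2+(aq) is reduced, so the Ca²⁺/Ca couple is the cathode and Ag⁺/Ag is the anode.
E°cell = −2.87 − (+0.79) = −3.66 V; balancing electrons gives n = 2.
ΔG° = −nFE°cell = −(2)(96485)(−3.66) J/mol = +706 kJ/mol.

+706 kJ/mol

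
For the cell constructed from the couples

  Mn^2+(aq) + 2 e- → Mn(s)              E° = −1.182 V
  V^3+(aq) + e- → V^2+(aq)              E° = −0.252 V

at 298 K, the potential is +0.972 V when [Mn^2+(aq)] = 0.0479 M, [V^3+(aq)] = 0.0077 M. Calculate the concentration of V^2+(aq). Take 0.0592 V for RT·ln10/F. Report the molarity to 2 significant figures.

0.0069 M

The V³⁺/V²⁺ couple has the larger reduction potential, so it is the cathode: E°cell = −0.252 − (−1.182) = +0.930 V and n = 2.
Rearranging E = E° − (0.0592/n)·log Q gives log Q = 2(+0.930 − (+0.972))/0.0592 = −1.419.
The balanced reaction is 2 V^3+(aq) + Mn(s) → 2 V^2+(aq) + Mn^2+(aq), so Q = ([V^2+(aq)]^2·[Mn^2+(aq)]) / [V^3+(aq)]^2.
Substituting the known concentrations and solving, log [V^2+(aq)] = −2.163 and [V^2+(aq)] = 0.0069 M.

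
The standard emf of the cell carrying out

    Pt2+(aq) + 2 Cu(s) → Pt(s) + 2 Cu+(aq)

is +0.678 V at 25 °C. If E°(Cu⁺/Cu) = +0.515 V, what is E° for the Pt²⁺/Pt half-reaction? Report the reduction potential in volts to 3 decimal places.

+1.193 V

In the reaction as written the Pt²⁺/Pt couple is reduced (cathode) and Cu⁺/Cu is oxidized (anode), so E°cell = E°(Pt²⁺/Pt) − E°(Cu⁺/Cu).
E°(Pt²⁺/Pt) = E°cell + E°(anode) = +0.678 + (+0.515) = +1.193 V.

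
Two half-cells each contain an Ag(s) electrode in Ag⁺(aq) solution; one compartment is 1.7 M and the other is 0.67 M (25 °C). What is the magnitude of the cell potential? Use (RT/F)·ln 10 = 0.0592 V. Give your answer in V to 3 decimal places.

For a concentration cell E°cell = 0, since both electrodes use the same couple.
The compartment with the higher Ag⁺(aq) concentration (1.7 M) acts as the cathode; ions are reduced there and produced at the dilute (0.67 M) anode.
With n = 1, Ecell = −(0.0592/1)·log([dilute]/[conc]) = −(0.0592/1)·log(0.67/1.7) = +0.024 V.

0.024 V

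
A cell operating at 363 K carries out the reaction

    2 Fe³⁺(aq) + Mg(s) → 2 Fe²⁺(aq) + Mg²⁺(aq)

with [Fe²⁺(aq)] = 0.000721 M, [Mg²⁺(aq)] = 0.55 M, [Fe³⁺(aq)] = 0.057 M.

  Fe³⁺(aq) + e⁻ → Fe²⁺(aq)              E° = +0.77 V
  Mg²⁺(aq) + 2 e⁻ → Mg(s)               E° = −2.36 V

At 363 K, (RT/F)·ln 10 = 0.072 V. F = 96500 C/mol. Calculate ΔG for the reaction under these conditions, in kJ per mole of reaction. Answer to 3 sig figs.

−632 kJ/mol

E°cell = +0.77 − (−2.36) = +3.13 V; the balanced reaction transfers n = 2 electrons.
Here Q = ([Fe²⁺(aq)]^2·[Mg²⁺(aq)]) / [Fe³⁺(aq)]^2 = 8.8×10^−5 (log Q = −4.056), giving E = +3.13 − (0.072/2)·(−4.056) = +3.2760 V.
Finally ΔG = −nFE = −(2)(96500 C/mol)(+3.2760 V) = −632 kJ/mol.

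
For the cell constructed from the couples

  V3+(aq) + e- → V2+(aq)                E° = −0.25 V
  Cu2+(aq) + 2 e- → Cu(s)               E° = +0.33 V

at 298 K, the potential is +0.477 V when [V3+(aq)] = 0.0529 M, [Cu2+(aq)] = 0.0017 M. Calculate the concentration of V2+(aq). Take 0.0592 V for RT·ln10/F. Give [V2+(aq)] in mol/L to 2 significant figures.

0.023 M

The Cu²⁺/Cu couple has the larger reduction potential, so it is the cathode: E°cell = +0.33 − (−0.25) = +0.58 V and n = 2.
Rearranging E = E° − (0.0592/n)·log Q gives log Q = 2(+0.58 − (+0.477))/0.0592 = 3.480.
The balanced reaction is Cu2+(aq) + 2 V2+(aq) → Cu(s) + 2 V3+(aq), so Q = [V3+(aq)]^2 / ([Cu2+(aq)]·[V2+(aq)]^2).
Isolating [V2+(aq)] in Q = 10^{3.480} yields log [V2+(aq)] = −1.632, i.e. 0.023 M.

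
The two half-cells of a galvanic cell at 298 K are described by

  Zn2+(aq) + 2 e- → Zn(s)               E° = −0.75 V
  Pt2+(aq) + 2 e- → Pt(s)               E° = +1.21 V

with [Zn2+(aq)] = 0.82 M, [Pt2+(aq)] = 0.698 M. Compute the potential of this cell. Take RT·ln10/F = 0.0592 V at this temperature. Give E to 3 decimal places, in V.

+1.958 V

Pt²⁺/Pt is reduced (cathode, E° = +1.21 V) and Zn²⁺/Zn is oxidized (anode).
E°cell = E°cat − E°an = +1.21 − (−0.75) = +1.96 V; n = 2.
The balanced reaction is Pt2+(aq) + Zn(s) → Pt(s) + Zn2+(aq), so Q = [Zn2+(aq)] / [Pt2+(aq)] = 1.17 and log Q = 0.070.
By the Nernst equation, E = +1.96 − (0.0592/2)·(0.070) = +1.958 V.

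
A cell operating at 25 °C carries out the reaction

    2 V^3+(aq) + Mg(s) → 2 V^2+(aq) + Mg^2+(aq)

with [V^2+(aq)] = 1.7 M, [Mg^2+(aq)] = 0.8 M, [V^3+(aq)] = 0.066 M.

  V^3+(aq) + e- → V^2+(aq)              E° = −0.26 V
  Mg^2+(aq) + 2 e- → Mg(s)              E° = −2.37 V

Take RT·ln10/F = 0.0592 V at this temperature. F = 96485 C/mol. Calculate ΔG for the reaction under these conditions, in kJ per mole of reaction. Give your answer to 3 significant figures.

E°cell = −0.26 − (−2.37) = +2.11 V; the balanced reaction transfers n = 2 electrons.
Q = ([V^2+(aq)]^2·[Mg^2+(aq)]) / [V^3+(aq)]^2 = 531, so log Q = 2.725 and E = +2.11 − (0.0592/2)(2.725) = +2.0293 V.
Finally ΔG = −nFE = −(2)(96485 C/mol)(+2.0293 V) = −392 kJ/mol.

−392 kJ/mol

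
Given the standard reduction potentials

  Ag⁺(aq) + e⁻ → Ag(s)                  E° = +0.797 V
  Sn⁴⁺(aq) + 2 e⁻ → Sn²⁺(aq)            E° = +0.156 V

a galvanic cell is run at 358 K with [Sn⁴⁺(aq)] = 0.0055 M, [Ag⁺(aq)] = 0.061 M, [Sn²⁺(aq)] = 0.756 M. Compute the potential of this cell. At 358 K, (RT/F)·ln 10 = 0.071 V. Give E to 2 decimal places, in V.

+0.63 V

Since E°(Ag⁺/Ag) > E°(Sn⁴⁺/Sn²⁺), Ag⁺/Ag serves as the cathode.
E°cell = +0.797 − (+0.156) = +0.641 V, with n = 2 electrons transferred.
Balancing gives 2 Ag⁺(aq) + Sn²⁺(aq) → 2 Ag(s) + Sn⁴⁺(aq); hence Q = [Sn⁴⁺(aq)] / ([Ag⁺(aq)]^2·[Sn²⁺(aq)]) = 1.96 (log Q = 0.291).
Applying E = E° − (RT ln10/nF)·log Q gives +0.641 − (0.071/2)(0.291) = +0.63 V.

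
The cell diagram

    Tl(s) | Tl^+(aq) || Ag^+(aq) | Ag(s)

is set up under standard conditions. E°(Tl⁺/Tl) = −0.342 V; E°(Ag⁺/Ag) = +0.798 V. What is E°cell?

By convention the left-hand electrode in cell notation is the anode (oxidation) and the right-hand electrode is the cathode (reduction).
E°cell = E°(right) − E°(left) = +0.798 − (−0.342) = +1.140 V.

+1.140 V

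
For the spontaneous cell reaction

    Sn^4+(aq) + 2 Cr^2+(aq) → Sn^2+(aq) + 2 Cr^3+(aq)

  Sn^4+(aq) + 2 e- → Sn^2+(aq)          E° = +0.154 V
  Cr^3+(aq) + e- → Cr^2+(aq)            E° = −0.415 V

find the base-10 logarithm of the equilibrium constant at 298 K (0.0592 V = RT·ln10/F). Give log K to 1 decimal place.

log K = 19.2

The Sn⁴⁺/Sn²⁺ couple is reduced (cathode); E°cell = +0.154 − (−0.415) = +0.569 V with n = 2.
At equilibrium E = 0, so log K = nE°cell / 0.0592 = (2)(+0.569) / 0.0592 = 19.2.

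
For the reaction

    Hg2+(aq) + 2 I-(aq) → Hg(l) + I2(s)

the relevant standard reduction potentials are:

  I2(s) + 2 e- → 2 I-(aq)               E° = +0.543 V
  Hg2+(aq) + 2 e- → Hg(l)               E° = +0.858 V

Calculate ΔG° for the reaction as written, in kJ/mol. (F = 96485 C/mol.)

In the reaction as written Hg2+(aq) is reduced, so the Hg²⁺/Hg couple is the cathode and I₂/I⁻ is the anode.
E°cell = +0.858 − (+0.543) = +0.315 V; balancing electrons gives n = 2.
ΔG° = −nFE°cell = −(2)(96485)(+0.315) J/mol = −60.8 kJ/mol.

−60.8 kJ/mol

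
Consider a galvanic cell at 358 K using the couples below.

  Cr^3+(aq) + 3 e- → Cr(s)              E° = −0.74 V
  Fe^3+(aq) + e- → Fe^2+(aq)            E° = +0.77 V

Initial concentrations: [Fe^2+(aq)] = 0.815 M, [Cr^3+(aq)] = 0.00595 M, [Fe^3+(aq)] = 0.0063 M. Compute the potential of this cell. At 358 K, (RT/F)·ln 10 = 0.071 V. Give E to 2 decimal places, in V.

+1.41 V

The Fe³⁺/Fe²⁺ couple has the more positive E°, so it is the cathode; Cr³⁺/Cr is the anode.
The standard potential is +0.77 − (−0.74) = +1.51 V and the balanced reaction transfers n = 3 electrons.
The balanced reaction is 3 Fe^3+(aq) + Cr(s) → 3 Fe^2+(aq) + Cr^3+(aq), so Q = ([Fe^2+(aq)]^3·[Cr^3+(aq)]) / [Fe^3+(aq)]^3 = 1.29×10^4 and log Q = 4.110.
By the Nernst equation, E = +1.51 − (0.071/3)·(4.110) = +1.41 V.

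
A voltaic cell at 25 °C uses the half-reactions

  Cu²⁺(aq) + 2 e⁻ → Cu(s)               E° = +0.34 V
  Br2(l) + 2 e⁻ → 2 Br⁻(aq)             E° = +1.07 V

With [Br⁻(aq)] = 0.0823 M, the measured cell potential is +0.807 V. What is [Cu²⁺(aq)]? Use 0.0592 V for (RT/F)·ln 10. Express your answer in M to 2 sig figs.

With Br₂/Br⁻ at the cathode and Cu²⁺/Cu at the anode, E°cell = +1.07 − (+0.34) = +0.73 V (n = 2).
Since E = E° − (0.0592/n)·log Q, log Q = n(E° − E)/0.0592 = −2.601.
For Br2(l) + Cu(s) → 2 Br⁻(aq) + Cu²⁺(aq), the reaction quotient is Q = [Br⁻(aq)]^2·[Cu²⁺(aq)].
Solving for the unknown gives log [Cu²⁺(aq)] = −0.432, so [Cu²⁺(aq)] ≈ 0.37 M.

0.37 M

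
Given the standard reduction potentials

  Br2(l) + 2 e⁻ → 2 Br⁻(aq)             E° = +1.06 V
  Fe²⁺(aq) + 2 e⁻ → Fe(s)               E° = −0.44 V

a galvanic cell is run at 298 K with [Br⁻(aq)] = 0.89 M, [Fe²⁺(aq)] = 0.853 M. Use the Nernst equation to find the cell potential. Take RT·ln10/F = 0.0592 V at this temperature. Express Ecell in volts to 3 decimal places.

Since E°(Br₂/Br⁻) > E°(Fe²⁺/Fe), Br₂/Br⁻ serves as the cathode.
The standard potential is +1.06 − (−0.44) = +1.50 V and the balanced reaction transfers n = 2 electrons.
Balancing gives Br2(l) + Fe(s) → 2 Br⁻(aq) + Fe²⁺(aq); hence Q = [Br⁻(aq)]^2·[Fe²⁺(aq)] = 0.676 (log Q = −0.170).
E = E° − (0.0592/n)·log Q = +1.50 − (0.0592/2)(−0.170) = +1.505 V.

+1.505 V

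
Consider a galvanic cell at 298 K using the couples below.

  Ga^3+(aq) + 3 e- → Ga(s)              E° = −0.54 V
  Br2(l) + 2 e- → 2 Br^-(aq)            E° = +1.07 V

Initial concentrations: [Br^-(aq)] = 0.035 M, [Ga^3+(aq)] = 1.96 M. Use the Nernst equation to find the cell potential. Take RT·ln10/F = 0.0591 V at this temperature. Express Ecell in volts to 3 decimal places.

The Br₂/Br⁻ couple has the more positive E°, so it is the cathode; Ga³⁺/Ga is the anode.
E°cell = E°cat − E°an = +1.07 − (−0.54) = +1.61 V; n = 6.
The balanced reaction is 3 Br2(l) + 2 Ga(s) → 6 Br^-(aq) + 2 Ga^3+(aq), so Q = [Br^-(aq)]^6·[Ga^3+(aq)]^2 = 7.06×10^−9 and log Q = −8.151.
Applying E = E° − (RT ln10/nF)·log Q gives +1.61 − (0.0591/6)(−8.151) = +1.690 V.

+1.690 V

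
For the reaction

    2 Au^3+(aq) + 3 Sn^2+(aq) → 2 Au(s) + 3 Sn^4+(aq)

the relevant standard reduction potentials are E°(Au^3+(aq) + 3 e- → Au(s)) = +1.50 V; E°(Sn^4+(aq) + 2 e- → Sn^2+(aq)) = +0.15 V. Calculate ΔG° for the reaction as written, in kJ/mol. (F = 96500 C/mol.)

−782 kJ/mol

In the reaction as written Au^3+(aq) is reduced, so the Au³⁺/Au couple is the cathode and Sn⁴⁺/Sn²⁺ is the anode.
E°cell = +1.50 − (+0.15) = +1.35 V; balancing electrons gives n = 6.
ΔG° = −nFE°cell = −(6)(96500)(+1.35) J/mol = −782 kJ/mol.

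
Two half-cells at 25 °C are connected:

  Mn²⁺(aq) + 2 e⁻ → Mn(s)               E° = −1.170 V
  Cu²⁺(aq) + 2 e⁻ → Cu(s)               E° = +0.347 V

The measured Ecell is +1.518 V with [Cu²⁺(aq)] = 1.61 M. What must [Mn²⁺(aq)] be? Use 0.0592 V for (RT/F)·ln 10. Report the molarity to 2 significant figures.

1.5 M

Cu²⁺/Cu is the cathode (higher E°); E°cell = +0.347 − (−1.170) = +1.517 V with n = 2.
From the Nernst equation, log Q = n(E° − E)/0.0592 = 2·(+1.517 − (+1.518))/0.0592 = −0.034.
Balancing electrons gives Cu²⁺(aq) + Mn(s) → Cu(s) + Mn²⁺(aq); thus Q = [Mn²⁺(aq)] / [Cu²⁺(aq)].
Isolating [Mn²⁺(aq)] in Q = 10^{−0.034} yields log [Mn²⁺(aq)] = 0.173, i.e. 1.5 M.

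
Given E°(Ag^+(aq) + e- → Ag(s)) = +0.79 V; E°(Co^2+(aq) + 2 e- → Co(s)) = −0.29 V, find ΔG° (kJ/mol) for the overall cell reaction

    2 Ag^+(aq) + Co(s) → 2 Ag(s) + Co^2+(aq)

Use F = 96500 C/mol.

−208 kJ/mol

In the reaction as written Ag^+(aq) is reduced, so the Ag⁺/Ag couple is the cathode and Co²⁺/Co is the anode.
E°cell = +0.79 − (−0.29) = +1.08 V; balancing electrons gives n = 2.
ΔG° = −nFE°cell = −(2)(96500)(+1.08) J/mol = −208 kJ/mol.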